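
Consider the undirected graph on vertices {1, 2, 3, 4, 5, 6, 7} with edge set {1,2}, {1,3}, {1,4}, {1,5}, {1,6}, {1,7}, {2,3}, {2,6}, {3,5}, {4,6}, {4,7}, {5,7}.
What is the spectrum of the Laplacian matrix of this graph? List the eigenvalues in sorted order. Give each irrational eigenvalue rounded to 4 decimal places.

Reading degrees in the order [1, 2, 3, 4, 5, 6, 7] gives [6, 3, 3, 3, 3, 3, 3]; set D = diag(6, 3, 3, 3, 3, 3, 3) and form L = D - A. Diagonalising L (or applying a numerical eigensolver to the 7x7 matrix) gives the spectrum above. The single zero eigenvalue shows the graph is connected. The largest eigenvalue, 7, is at most the vertex count 7. There is one zero in the spectrum, matching the 1 component.

[0, 2, 2, 4, 4, 5, 7]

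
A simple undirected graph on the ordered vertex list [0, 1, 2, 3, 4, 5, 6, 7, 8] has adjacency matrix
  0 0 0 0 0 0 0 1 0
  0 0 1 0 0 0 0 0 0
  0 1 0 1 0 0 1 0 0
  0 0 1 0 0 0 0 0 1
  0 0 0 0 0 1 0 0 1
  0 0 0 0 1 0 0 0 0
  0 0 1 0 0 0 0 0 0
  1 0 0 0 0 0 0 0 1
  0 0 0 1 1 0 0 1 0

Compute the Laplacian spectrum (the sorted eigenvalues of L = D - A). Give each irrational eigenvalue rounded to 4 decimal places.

Reading degrees in the order [0, 1, 2, 3, 4, 5, 6, 7, 8] gives [1, 1, 3, 2, 2, 1, 1, 2, 3]; set D = diag(1, 1, 3, 2, 2, 1, 1, 2, 3) and form L = D - A. L is symmetric positive semidefinite, so every eigenvalue is real and nonnegative. By the matrix-tree theorem the graph has (1/9) * product of the nonzero eigenvalues = 1 spanning tree.

[0, 0.1953, 0.3820, 1, 1.2108, 2.1449, 2.6180, 3.9064, 4.5426]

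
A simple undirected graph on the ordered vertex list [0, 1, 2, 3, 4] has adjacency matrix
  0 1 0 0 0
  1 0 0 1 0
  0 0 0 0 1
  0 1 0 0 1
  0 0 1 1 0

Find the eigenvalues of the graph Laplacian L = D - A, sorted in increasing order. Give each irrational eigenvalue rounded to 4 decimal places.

Reading degrees in the order [0, 1, 2, 3, 4] gives [1, 2, 1, 2, 2]; set D = diag(1, 2, 1, 2, 2) and form L = D - A. The multiplicity of 0 as a Laplacian eigenvalue equals the number of connected components. The single zero eigenvalue shows the graph is connected. The largest eigenvalue, 3.6180, is at most the vertex count 5. The eigenvalues sum to 8, which equals trace(L) = 2|E|.

[0, 0.3820, 1.3820, 2.6180, 3.6180]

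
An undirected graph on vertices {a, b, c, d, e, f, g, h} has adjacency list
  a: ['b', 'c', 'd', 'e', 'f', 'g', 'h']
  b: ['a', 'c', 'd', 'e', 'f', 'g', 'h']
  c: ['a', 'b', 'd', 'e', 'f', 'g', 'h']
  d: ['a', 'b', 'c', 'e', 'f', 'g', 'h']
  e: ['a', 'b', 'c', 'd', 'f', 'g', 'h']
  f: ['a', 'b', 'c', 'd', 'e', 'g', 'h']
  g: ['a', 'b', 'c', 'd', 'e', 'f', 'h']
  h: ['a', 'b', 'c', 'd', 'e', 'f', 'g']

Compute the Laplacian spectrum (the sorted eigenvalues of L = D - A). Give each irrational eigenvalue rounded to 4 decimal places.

Each diagonal entry of L is the vertex degree and each off-diagonal entry is -1 where an edge is present, 0 otherwise; in the order [a, b, c, d, e, f, g, h] the diagonal is [7, 7, 7, 7, 7, 7, 7, 7]. The multiplicity of 0 as a Laplacian eigenvalue equals the number of connected components. The single zero eigenvalue shows the graph is connected. By the matrix-tree theorem the graph has (1/8) * product of the nonzero eigenvalues = 262144 spanning trees.

[0, 8, 8, 8, 8, 8, 8, 8]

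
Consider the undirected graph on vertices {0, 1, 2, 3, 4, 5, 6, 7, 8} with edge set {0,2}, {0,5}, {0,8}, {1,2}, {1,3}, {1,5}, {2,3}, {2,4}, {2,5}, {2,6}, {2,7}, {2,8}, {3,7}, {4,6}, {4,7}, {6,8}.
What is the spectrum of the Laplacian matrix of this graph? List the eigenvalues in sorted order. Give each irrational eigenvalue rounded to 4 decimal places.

Each diagonal entry of L is the vertex degree and each off-diagonal entry is -1 where an edge is present, 0 otherwise; in the order [0, 1, 2, 3, 4, 5, 6, 7, 8] the diagonal is [3, 3, 8, 3, 3, 3, 3, 3, 3]. L is symmetric positive semidefinite, so every eigenvalue is real and nonnegative. The single zero eigenvalue shows the graph is connected. By the matrix-tree theorem the graph has (1/9) * product of the nonzero eigenvalues = 2205 spanning trees. There is one zero in the spectrum, matching the 1 component.

[0, 1.5858, 1.5858, 3, 3, 4.4142, 4.4142, 5, 9]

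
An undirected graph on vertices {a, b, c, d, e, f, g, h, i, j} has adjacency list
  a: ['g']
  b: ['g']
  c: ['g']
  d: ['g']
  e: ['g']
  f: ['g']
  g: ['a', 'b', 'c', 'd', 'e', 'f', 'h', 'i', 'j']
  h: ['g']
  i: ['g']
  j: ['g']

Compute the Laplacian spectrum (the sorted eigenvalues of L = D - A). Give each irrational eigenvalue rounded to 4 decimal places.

With the vertex order [a, b, c, d, e, f, g, h, i, j], the degrees are [1, 1, 1, 1, 1, 1, 9, 1, 1, 1], giving D = diag(1, 1, 1, 1, 1, 1, 9, 1, 1, 1) and L = D - A. The multiplicity of 0 as a Laplacian eigenvalue equals the number of connected components. The single zero eigenvalue shows the graph is connected. The largest eigenvalue, 10, is at most the vertex count 10. The eigenvalues sum to 18, which equals trace(L) = 2|E|.

[0, 1, 1, 1, 1, 1, 1, 1, 1, 10]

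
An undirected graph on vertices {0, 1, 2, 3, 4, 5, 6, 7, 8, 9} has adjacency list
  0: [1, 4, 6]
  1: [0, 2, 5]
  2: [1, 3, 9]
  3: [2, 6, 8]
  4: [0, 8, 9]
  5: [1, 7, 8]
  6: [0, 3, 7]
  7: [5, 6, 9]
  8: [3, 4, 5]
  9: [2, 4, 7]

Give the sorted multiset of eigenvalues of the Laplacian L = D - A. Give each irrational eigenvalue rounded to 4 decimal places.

With the vertex order [0, 1, 2, 3, 4, 5, 6, 7, 8, 9], the degrees are [3, 3, 3, 3, 3, 3, 3, 3, 3, 3], giving D = diag(3, 3, 3, 3, 3, 3, 3, 3, 3, 3) and L = D - A. The multiplicity of 0 as a Laplacian eigenvalue equals the number of connected components. The largest eigenvalue, 5, is at most the vertex count 10. The eigenvalues sum to 30, which equals trace(L) = 2|E|.

[0, 2, 2, 2, 2, 2, 5, 5, 5, 5]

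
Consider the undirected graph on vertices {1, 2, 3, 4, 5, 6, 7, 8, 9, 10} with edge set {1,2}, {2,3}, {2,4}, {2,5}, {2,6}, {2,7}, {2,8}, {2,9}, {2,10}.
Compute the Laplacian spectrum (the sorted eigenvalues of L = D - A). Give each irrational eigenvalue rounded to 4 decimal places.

Reading degrees in the order [1, 2, 3, 4, 5, 6, 7, 8, 9, 10] gives [1, 9, 1, 1, 1, 1, 1, 1, 1, 1]; set D = diag(1, 9, 1, 1, 1, 1, 1, 1, 1, 1) and form L = D - A. Since every row of L sums to 0, the all-ones vector is in the kernel and 0 is an eigenvalue. The largest eigenvalue, 10, is at most the vertex count 10. By the matrix-tree theorem the graph has (1/10) * product of the nonzero eigenvalues = 1 spanning tree.

[0, 1, 1, 1, 1, 1, 1, 1, 1, 10]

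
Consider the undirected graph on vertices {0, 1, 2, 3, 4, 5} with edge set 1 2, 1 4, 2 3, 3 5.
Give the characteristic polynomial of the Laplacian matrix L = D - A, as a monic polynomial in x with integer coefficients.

x^6 - 8x^5 + 21x^4 - 20x^3 + 5x^2

With the vertex order [0, 1, 2, 3, 4, 5], the degrees are [0, 2, 2, 2, 1, 1], giving D = diag(0, 2, 2, 2, 1, 1) and L = D - A. Computing det(xI - L) by cofactor expansion (or equivalently via sum-over-permutations) gives x^6 - 8x^5 + 21x^4 - 20x^3 + 5x^2. Since p(0) = det(-L) = 0, x divides p(x). The eigenvalues sum to 8, which equals trace(L) = 2|E|.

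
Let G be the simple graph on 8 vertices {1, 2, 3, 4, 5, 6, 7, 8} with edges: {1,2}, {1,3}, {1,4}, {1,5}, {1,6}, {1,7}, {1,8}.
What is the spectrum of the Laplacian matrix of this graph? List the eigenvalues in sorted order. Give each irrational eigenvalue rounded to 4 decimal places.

[0, 1, 1, 1, 1, 1, 1, 8]

With the vertex order [1, 2, 3, 4, 5, 6, 7, 8], the degrees are [7, 1, 1, 1, 1, 1, 1, 1], giving D = diag(7, 1, 1, 1, 1, 1, 1, 1) and L = D - A. Diagonalising L (or applying a numerical eigensolver to the 8x8 matrix) gives the spectrum above. The single zero eigenvalue shows the graph is connected. The eigenvalues sum to 14, which equals trace(L) = 2|E|. By the matrix-tree theorem the graph has (1/8) * product of the nonzero eigenvalues = 1 spanning tree.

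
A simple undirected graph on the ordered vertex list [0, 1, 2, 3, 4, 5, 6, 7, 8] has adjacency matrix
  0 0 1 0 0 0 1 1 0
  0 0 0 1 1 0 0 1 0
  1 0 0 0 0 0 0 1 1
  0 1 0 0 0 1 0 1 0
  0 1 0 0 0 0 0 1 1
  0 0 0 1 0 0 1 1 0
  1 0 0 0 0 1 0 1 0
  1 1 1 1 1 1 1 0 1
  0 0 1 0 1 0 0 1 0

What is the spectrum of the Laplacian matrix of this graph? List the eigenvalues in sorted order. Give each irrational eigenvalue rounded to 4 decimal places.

Each diagonal entry of L is the vertex degree and each off-diagonal entry is -1 where an edge is present, 0 otherwise; in the order [0, 1, 2, 3, 4, 5, 6, 7, 8] the diagonal is [3, 3, 3, 3, 3, 3, 3, 8, 3]. Diagonalising L (or applying a numerical eigensolver to the 9x9 matrix) gives the spectrum above. The eigenvalues sum to 32, which equals trace(L) = 2|E|.

[0, 1.5858, 1.5858, 3, 3, 4.4142, 4.4142, 5, 9]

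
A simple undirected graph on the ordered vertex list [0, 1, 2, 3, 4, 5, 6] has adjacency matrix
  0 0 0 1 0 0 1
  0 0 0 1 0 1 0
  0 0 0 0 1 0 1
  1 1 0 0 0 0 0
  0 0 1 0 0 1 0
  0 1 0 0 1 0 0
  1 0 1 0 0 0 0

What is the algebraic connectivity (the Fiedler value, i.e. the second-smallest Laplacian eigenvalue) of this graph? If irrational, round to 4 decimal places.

0.7530

Each diagonal entry of L is the vertex degree and each off-diagonal entry is -1 where an edge is present, 0 otherwise; in the order [0, 1, 2, 3, 4, 5, 6] the diagonal is [2, 2, 2, 2, 2, 2, 2]. The sorted Laplacian eigenvalues are [0, 0.7530, 0.7530, 2.4450, 2.4450, 3.8019, 3.8019]; the algebraic connectivity is the second entry, 0.7530. By the matrix-tree theorem the graph has (1/7) * product of the nonzero eigenvalues = 7 spanning trees.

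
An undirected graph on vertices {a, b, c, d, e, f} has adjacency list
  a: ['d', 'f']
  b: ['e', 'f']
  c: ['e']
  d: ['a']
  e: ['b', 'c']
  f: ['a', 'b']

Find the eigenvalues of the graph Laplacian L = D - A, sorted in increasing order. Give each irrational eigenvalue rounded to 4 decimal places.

Reading degrees in the order [a, b, c, d, e, f] gives [2, 2, 1, 1, 2, 2]; set D = diag(2, 2, 1, 1, 2, 2) and form L = D - A. L is symmetric positive semidefinite, so every eigenvalue is real and nonnegative. The single zero eigenvalue shows the graph is connected. The largest eigenvalue, 3.7321, is at most the vertex count 6.

[0, 0.2679, 1, 2, 3, 3.7321]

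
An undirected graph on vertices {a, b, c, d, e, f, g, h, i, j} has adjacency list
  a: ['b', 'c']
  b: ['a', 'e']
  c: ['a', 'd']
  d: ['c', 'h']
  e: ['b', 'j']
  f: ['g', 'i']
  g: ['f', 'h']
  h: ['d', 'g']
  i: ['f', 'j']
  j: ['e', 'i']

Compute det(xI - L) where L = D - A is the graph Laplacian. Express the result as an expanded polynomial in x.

x^10 - 20x^9 + 170x^8 - 800x^7 + 2275x^6 - 4004x^5 + 4290x^4 - 2640x^3 + 825x^2 - 100x

Each diagonal entry of L is the vertex degree and each off-diagonal entry is -1 where an edge is present, 0 otherwise; in the order [a, b, c, d, e, f, g, h, i, j] the diagonal is [2, 2, 2, 2, 2, 2, 2, 2, 2, 2]. Computing det(xI - L) by cofactor expansion (or equivalently via sum-over-permutations) gives x^10 - 20x^9 + 170x^8 - 800x^7 + 2275x^6 - 4004x^5 + 4290x^4 - 2640x^3 + 825x^2 - 100x. Since p(0) = det(-L) = 0, x divides p(x).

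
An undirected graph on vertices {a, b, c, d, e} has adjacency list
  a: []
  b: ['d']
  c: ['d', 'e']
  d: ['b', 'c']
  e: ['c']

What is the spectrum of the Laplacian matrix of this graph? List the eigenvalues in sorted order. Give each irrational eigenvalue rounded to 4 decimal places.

[0, 0, 0.5858, 2, 3.4142]

Reading degrees in the order [a, b, c, d, e] gives [0, 1, 2, 2, 1]; set D = diag(0, 1, 2, 2, 1) and form L = D - A. Diagonalising L (or applying a numerical eigensolver to the 5x5 matrix) gives the spectrum above. The 2 zero eigenvalues correspond to the 2 connected components.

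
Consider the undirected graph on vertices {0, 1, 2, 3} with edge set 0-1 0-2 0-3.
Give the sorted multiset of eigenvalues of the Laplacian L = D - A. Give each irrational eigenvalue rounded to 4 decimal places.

With the vertex order [0, 1, 2, 3], the degrees are [3, 1, 1, 1], giving D = diag(3, 1, 1, 1) and L = D - A. Diagonalising L (or applying a numerical eigensolver to the 4x4 matrix) gives the spectrum above. The eigenvalues sum to 6, which equals trace(L) = 2|E|.

[0, 1, 1, 4]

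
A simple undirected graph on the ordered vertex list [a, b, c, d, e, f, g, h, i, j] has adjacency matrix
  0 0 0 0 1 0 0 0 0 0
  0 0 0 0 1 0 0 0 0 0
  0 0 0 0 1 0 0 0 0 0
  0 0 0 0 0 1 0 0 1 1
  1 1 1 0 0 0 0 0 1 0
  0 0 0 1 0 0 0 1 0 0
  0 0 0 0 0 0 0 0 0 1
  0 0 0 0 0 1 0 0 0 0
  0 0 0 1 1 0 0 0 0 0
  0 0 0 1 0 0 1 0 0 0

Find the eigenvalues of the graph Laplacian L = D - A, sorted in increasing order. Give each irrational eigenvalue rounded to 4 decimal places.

[0, 0.1695, 0.3820, 1, 1, 1.2228, 2.1971, 2.6180, 4.2756, 5.1350]

Reading degrees in the order [a, b, c, d, e, f, g, h, i, j] gives [1, 1, 1, 3, 4, 2, 1, 1, 2, 2]; set D = diag(1, 1, 1, 3, 4, 2, 1, 1, 2, 2) and form L = D - A. The multiplicity of 0 as a Laplacian eigenvalue equals the number of connected components. The single zero eigenvalue shows the graph is connected. The eigenvalues sum to 18, which equals trace(L) = 2|E|.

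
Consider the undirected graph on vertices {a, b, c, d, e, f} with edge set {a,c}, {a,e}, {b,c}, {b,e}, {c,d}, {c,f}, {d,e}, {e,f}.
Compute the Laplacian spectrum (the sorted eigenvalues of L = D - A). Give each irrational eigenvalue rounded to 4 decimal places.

Reading degrees in the order [a, b, c, d, e, f] gives [2, 2, 4, 2, 4, 2]; set D = diag(2, 2, 4, 2, 4, 2) and form L = D - A. Since every row of L sums to 0, the all-ones vector is in the kernel and 0 is an eigenvalue. The single zero eigenvalue shows the graph is connected.

[0, 2, 2, 2, 4, 6]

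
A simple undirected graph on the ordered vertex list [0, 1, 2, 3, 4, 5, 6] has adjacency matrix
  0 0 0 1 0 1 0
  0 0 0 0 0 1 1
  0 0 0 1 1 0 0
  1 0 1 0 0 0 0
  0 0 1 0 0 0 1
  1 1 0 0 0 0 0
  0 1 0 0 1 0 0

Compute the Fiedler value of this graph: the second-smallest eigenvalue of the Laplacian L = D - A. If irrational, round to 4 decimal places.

Reading degrees in the order [0, 1, 2, 3, 4, 5, 6] gives [2, 2, 2, 2, 2, 2, 2]; set D = diag(2, 2, 2, 2, 2, 2, 2) and form L = D - A. Computing the eigenvalues of L and sorting gives [0, 0.7530, 0.7530, 2.4450, 2.4450, 3.8019, 3.8019]. The Fiedler value lambda_2 = 0.7530 is strictly positive, so the graph is connected. The eigenvalues sum to 14, which equals trace(L) = 2|E|. There is one zero in the spectrum, matching the 1 component.

0.7530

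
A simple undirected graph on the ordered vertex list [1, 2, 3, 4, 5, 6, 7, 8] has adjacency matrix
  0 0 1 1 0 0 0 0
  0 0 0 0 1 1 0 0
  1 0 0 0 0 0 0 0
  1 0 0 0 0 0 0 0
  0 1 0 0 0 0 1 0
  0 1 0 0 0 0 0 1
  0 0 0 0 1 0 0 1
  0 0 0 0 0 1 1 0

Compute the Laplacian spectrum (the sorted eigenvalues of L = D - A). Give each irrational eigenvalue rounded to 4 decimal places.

Each diagonal entry of L is the vertex degree and each off-diagonal entry is -1 where an edge is present, 0 otherwise; in the order [1, 2, 3, 4, 5, 6, 7, 8] the diagonal is [2, 2, 1, 1, 2, 2, 2, 2]. L is symmetric positive semidefinite, so every eigenvalue is real and nonnegative. The 2 zero eigenvalues correspond to the 2 connected components. The largest eigenvalue, 3.6180, is at most the vertex count 8. The eigenvalues sum to 14, which equals trace(L) = 2|E|.

[0, 0, 1, 1.3820, 1.3820, 3, 3.6180, 3.6180]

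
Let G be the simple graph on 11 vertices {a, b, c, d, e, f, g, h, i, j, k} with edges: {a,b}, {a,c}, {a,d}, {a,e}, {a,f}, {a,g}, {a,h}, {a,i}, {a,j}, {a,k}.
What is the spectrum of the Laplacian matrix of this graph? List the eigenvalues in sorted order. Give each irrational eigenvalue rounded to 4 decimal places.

Reading degrees in the order [a, b, c, d, e, f, g, h, i, j, k] gives [10, 1, 1, 1, 1, 1, 1, 1, 1, 1, 1]; set D = diag(10, 1, 1, 1, 1, 1, 1, 1, 1, 1, 1) and form L = D - A. Diagonalising L (or applying a numerical eigensolver to the 11x11 matrix) gives the spectrum above. The single zero eigenvalue shows the graph is connected.

[0, 1, 1, 1, 1, 1, 1, 1, 1, 1, 11]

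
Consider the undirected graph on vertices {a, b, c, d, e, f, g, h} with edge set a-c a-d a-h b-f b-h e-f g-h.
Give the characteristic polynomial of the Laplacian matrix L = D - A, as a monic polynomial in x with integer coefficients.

Reading degrees in the order [a, b, c, d, e, f, g, h] gives [3, 2, 1, 1, 1, 2, 1, 3]; set D = diag(3, 2, 1, 1, 1, 2, 1, 3) and form L = D - A. L has integer entries, so p(x) = det(xI - L) has integer coefficients. Expanding the determinant yields x^8 - 14x^7 + 76x^6 - 204x^5 + 287x^4 - 208x^3 + 70x^2 - 8x. The constant term is 0 because L is singular (the all-ones vector lies in its kernel).

x^8 - 14x^7 + 76x^6 - 204x^5 + 287x^4 - 208x^3 + 70x^2 - 8x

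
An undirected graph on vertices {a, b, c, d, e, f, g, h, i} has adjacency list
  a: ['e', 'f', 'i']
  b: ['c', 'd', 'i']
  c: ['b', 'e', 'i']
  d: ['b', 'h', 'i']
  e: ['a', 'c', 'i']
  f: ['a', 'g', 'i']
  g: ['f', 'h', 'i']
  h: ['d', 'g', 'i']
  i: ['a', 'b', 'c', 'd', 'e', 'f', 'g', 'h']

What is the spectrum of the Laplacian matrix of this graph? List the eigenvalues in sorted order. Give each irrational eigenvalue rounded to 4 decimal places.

With the vertex order [a, b, c, d, e, f, g, h, i], the degrees are [3, 3, 3, 3, 3, 3, 3, 3, 8], giving D = diag(3, 3, 3, 3, 3, 3, 3, 3, 8) and L = D - A. The multiplicity of 0 as a Laplacian eigenvalue equals the number of connected components. There is one zero in the spectrum, matching the 1 component. The eigenvalues sum to 32, which equals trace(L) = 2|E|.

[0, 1.5858, 1.5858, 3, 3, 4.4142, 4.4142, 5, 9]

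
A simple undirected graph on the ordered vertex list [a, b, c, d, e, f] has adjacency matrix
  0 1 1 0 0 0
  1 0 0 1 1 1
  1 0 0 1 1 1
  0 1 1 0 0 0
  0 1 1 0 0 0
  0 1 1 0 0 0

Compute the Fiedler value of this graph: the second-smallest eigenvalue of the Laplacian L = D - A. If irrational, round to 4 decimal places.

2

Reading degrees in the order [a, b, c, d, e, f] gives [2, 4, 4, 2, 2, 2]; set D = diag(2, 4, 4, 2, 2, 2) and form L = D - A. Computing the eigenvalues of L and sorting gives [0, 2, 2, 2, 4, 6]. The Fiedler value lambda_2 = 2 is strictly positive, so the graph is connected. By the matrix-tree theorem the graph has (1/6) * product of the nonzero eigenvalues = 32 spanning trees. There is one zero in the spectrum, matching the 1 component.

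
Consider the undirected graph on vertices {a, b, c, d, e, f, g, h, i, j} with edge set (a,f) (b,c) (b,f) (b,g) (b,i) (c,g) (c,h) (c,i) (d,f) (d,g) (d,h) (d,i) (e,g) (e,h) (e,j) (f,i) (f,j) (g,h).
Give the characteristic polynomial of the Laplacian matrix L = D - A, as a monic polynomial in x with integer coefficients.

x^10 - 36x^9 + 558x^8 - 4868x^7 + 26212x^6 - 89782x^5 + 194097x^4 - 252864x^3 + 177921x^2 - 50770x

Each diagonal entry of L is the vertex degree and each off-diagonal entry is -1 where an edge is present, 0 otherwise; in the order [a, b, c, d, e, f, g, h, i, j] the diagonal is [1, 4, 4, 4, 3, 5, 5, 4, 4, 2]. L has integer entries, so p(x) = det(xI - L) has integer coefficients. Expanding the determinant yields x^10 - 36x^9 + 558x^8 - 4868x^7 + 26212x^6 - 89782x^5 + 194097x^4 - 252864x^3 + 177921x^2 - 50770x. The coefficient of x^9 equals -trace(L) = -36, matching the sum of degrees. There is one zero in the spectrum, matching the 1 component.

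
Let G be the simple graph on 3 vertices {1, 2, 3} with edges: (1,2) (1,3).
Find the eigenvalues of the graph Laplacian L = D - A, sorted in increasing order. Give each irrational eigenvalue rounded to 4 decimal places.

Each diagonal entry of L is the vertex degree and each off-diagonal entry is -1 where an edge is present, 0 otherwise; in the order [1, 2, 3] the diagonal is [2, 1, 1]. The multiplicity of 0 as a Laplacian eigenvalue equals the number of connected components. The single zero eigenvalue shows the graph is connected. By the matrix-tree theorem the graph has (1/3) * product of the nonzero eigenvalues = 1 spanning tree.

[0, 1, 3]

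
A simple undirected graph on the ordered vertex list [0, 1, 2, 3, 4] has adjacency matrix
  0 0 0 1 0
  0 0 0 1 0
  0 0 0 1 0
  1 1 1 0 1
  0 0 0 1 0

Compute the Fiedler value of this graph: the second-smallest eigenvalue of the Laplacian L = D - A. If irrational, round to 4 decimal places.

With the vertex order [0, 1, 2, 3, 4], the degrees are [1, 1, 1, 4, 1], giving D = diag(1, 1, 1, 4, 1) and L = D - A. The sorted Laplacian eigenvalues are [0, 1, 1, 1, 5]; the algebraic connectivity is the second entry, 1. The largest eigenvalue, 5, is at most the vertex count 5.

1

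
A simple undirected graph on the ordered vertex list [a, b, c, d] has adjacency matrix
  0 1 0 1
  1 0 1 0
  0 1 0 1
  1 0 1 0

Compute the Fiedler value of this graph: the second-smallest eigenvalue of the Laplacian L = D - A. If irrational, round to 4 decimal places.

2

Reading degrees in the order [a, b, c, d] gives [2, 2, 2, 2]; set D = diag(2, 2, 2, 2) and form L = D - A. The sorted Laplacian eigenvalues are [0, 2, 2, 4]; the algebraic connectivity is the second entry, 2. There is one zero in the spectrum, matching the 1 component. By the matrix-tree theorem the graph has (1/4) * product of the nonzero eigenvalues = 4 spanning trees.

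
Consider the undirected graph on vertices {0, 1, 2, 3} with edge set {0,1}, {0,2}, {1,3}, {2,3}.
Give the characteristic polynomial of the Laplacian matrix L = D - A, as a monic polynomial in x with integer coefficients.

With the vertex order [0, 1, 2, 3], the degrees are [2, 2, 2, 2], giving D = diag(2, 2, 2, 2) and L = D - A. The eigenvalues of L are [0, 2, 2, 4]; the characteristic polynomial is the product of (x - lambda_i), which multiplies out to x^4 - 8x^3 + 20x^2 - 16x. Since p(0) = det(-L) = 0, x divides p(x). By the matrix-tree theorem the graph has (1/4) * product of the nonzero eigenvalues = 4 spanning trees.

x^4 - 8x^3 + 20x^2 - 16x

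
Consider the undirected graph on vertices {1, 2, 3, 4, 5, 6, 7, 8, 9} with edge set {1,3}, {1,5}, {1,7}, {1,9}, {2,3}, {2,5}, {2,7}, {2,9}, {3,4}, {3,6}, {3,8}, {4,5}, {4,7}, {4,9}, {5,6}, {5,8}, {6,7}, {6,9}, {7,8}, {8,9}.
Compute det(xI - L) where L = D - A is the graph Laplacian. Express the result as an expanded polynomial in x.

x^9 - 40x^8 + 690x^7 - 6720x^6 + 40485x^5 - 154704x^4 + 366560x^3 - 492800x^2 + 288000x

Reading degrees in the order [1, 2, 3, 4, 5, 6, 7, 8, 9] gives [4, 4, 5, 4, 5, 4, 5, 4, 5]; set D = diag(4, 4, 5, 4, 5, 4, 5, 4, 5) and form L = D - A. L has integer entries, so p(x) = det(xI - L) has integer coefficients. Expanding the determinant yields x^9 - 40x^8 + 690x^7 - 6720x^6 + 40485x^5 - 154704x^4 + 366560x^3 - 492800x^2 + 288000x. The coefficient of x^8 equals -trace(L) = -40, matching the sum of degrees. By the matrix-tree theorem the graph has (1/9) * product of the nonzero eigenvalues = 32000 spanning trees.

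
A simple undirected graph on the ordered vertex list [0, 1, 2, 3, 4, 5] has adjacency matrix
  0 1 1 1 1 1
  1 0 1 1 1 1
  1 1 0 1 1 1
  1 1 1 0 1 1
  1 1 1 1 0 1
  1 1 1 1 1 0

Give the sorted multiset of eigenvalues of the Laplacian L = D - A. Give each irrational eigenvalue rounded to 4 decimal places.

With the vertex order [0, 1, 2, 3, 4, 5], the degrees are [5, 5, 5, 5, 5, 5], giving D = diag(5, 5, 5, 5, 5, 5) and L = D - A. L is symmetric positive semidefinite, so every eigenvalue is real and nonnegative. There is one zero in the spectrum, matching the 1 component. By the matrix-tree theorem the graph has (1/6) * product of the nonzero eigenvalues = 1296 spanning trees.

[0, 6, 6, 6, 6, 6]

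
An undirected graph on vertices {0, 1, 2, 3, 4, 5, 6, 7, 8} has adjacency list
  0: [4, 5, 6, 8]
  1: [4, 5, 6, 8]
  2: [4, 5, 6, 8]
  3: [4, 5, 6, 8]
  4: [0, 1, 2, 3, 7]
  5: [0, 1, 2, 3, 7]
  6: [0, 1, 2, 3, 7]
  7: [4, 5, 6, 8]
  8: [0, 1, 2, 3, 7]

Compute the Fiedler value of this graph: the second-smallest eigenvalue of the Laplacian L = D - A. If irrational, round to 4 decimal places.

4

Each diagonal entry of L is the vertex degree and each off-diagonal entry is -1 where an edge is present, 0 otherwise; in the order [0, 1, 2, 3, 4, 5, 6, 7, 8] the diagonal is [4, 4, 4, 4, 5, 5, 5, 4, 5]. Computing the eigenvalues of L and sorting gives [0, 4, 4, 4, 4, 5, 5, 5, 9]. The Fiedler value lambda_2 = 4 is strictly positive, so the graph is connected. The eigenvalues sum to 40, which equals trace(L) = 2|E|.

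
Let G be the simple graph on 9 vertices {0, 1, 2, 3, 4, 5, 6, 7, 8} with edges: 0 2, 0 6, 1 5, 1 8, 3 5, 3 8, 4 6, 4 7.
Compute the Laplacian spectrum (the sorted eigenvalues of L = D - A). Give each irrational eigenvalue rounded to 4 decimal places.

Reading degrees in the order [0, 1, 2, 3, 4, 5, 6, 7, 8] gives [2, 2, 1, 2, 2, 2, 2, 1, 2]; set D = diag(2, 2, 1, 2, 2, 2, 2, 1, 2) and form L = D - A. Since every row of L sums to 0, the all-ones vector is in the kernel and 0 is an eigenvalue. The 2 zero eigenvalues correspond to the 2 connected components. The largest eigenvalue, 4, is at most the vertex count 9.

[0, 0, 0.3820, 1.3820, 2, 2, 2.6180, 3.6180, 4]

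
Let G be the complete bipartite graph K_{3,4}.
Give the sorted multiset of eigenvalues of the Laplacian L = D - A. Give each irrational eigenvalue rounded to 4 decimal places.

[0, 3, 3, 3, 4, 4, 7]

The graph has 7 vertices and degree multiset [4, 4, 4, 3, 3, 3, 3]; D is the diagonal matrix of degrees and L = D - A. Since every row of L sums to 0, the all-ones vector is in the kernel and 0 is an eigenvalue. The single zero eigenvalue shows the graph is connected. By the matrix-tree theorem the graph has (1/7) * product of the nonzero eigenvalues = 432 spanning trees.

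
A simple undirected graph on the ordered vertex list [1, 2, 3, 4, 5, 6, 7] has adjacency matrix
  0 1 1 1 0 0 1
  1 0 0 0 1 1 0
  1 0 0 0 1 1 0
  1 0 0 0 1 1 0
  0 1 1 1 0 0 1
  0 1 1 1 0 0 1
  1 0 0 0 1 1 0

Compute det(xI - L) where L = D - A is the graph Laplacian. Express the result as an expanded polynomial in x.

With the vertex order [1, 2, 3, 4, 5, 6, 7], the degrees are [4, 3, 3, 3, 4, 4, 3], giving D = diag(4, 3, 3, 3, 4, 4, 3) and L = D - A. The eigenvalues of L are [0, 3, 3, 3, 4, 4, 7]; the characteristic polynomial is the product of (x - lambda_i), which multiplies out to x^7 - 24x^6 + 234x^5 - 1192x^4 + 3357x^3 - 4968x^2 + 3024x. The constant term is 0 because L is singular (the all-ones vector lies in its kernel). The largest eigenvalue, 7, is at most the vertex count 7.

x^7 - 24x^6 + 234x^5 - 1192x^4 + 3357x^3 - 4968x^2 + 3024x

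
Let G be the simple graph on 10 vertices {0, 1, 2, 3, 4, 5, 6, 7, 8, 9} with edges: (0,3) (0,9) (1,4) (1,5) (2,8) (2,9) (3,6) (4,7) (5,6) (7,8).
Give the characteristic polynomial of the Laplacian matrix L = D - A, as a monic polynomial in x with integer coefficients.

Each diagonal entry of L is the vertex degree and each off-diagonal entry is -1 where an edge is present, 0 otherwise; in the order [0, 1, 2, 3, 4, 5, 6, 7, 8, 9] the diagonal is [2, 2, 2, 2, 2, 2, 2, 2, 2, 2]. L has integer entries, so p(x) = det(xI - L) has integer coefficients. Expanding the determinant yields x^10 - 20x^9 + 170x^8 - 800x^7 + 2275x^6 - 4004x^5 + 4290x^4 - 2640x^3 + 825x^2 - 100x. Since p(0) = det(-L) = 0, x divides p(x). By the matrix-tree theorem the graph has (1/10) * product of the nonzero eigenvalues = 10 spanning trees.

x^10 - 20x^9 + 170x^8 - 800x^7 + 2275x^6 - 4004x^5 + 4290x^4 - 2640x^3 + 825x^2 - 100x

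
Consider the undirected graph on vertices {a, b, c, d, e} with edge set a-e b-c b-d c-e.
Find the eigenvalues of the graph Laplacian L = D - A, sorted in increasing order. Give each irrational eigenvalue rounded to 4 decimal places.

[0, 0.3820, 1.3820, 2.6180, 3.6180]

With the vertex order [a, b, c, d, e], the degrees are [1, 2, 2, 1, 2], giving D = diag(1, 2, 2, 1, 2) and L = D - A. L is symmetric positive semidefinite, so every eigenvalue is real and nonnegative. The single zero eigenvalue shows the graph is connected. The largest eigenvalue, 3.6180, is at most the vertex count 5. There is one zero in the spectrum, matching the 1 component.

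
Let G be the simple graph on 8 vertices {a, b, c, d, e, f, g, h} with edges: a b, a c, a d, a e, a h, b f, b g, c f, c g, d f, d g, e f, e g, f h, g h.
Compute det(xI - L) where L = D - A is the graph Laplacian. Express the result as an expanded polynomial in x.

x^8 - 30x^7 + 375x^6 - 2540x^5 + 10095x^4 - 23598x^3 + 30105x^2 - 16200x

Each diagonal entry of L is the vertex degree and each off-diagonal entry is -1 where an edge is present, 0 otherwise; in the order [a, b, c, d, e, f, g, h] the diagonal is [5, 3, 3, 3, 3, 5, 5, 3]. L has integer entries, so p(x) = det(xI - L) has integer coefficients. Expanding the determinant yields x^8 - 30x^7 + 375x^6 - 2540x^5 + 10095x^4 - 23598x^3 + 30105x^2 - 16200x. The constant term is 0 because L is singular (the all-ones vector lies in its kernel). There is one zero in the spectrum, matching the 1 component.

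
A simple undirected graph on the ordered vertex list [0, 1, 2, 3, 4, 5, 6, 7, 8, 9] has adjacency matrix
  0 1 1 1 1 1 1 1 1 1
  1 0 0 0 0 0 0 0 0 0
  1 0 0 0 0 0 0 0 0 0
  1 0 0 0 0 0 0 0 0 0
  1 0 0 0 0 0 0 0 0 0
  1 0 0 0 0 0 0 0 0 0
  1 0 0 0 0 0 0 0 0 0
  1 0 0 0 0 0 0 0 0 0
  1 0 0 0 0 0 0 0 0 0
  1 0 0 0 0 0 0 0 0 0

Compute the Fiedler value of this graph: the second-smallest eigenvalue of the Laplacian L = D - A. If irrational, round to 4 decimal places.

1

Each diagonal entry of L is the vertex degree and each off-diagonal entry is -1 where an edge is present, 0 otherwise; in the order [0, 1, 2, 3, 4, 5, 6, 7, 8, 9] the diagonal is [9, 1, 1, 1, 1, 1, 1, 1, 1, 1]. The smallest Laplacian eigenvalue is always 0. The next one, lambda_2 = 1, measures how hard the graph is to disconnect: larger values mean better connectivity. By the matrix-tree theorem the graph has (1/10) * product of the nonzero eigenvalues = 1 spanning tree. There is one zero in the spectrum, matching the 1 component.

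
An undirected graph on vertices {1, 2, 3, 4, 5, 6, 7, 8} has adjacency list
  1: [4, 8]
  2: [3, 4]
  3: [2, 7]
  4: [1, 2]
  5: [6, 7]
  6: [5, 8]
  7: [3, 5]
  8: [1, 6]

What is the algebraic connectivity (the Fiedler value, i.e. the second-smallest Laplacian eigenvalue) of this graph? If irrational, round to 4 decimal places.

0.5858

Each diagonal entry of L is the vertex degree and each off-diagonal entry is -1 where an edge is present, 0 otherwise; in the order [1, 2, 3, 4, 5, 6, 7, 8] the diagonal is [2, 2, 2, 2, 2, 2, 2, 2]. The smallest Laplacian eigenvalue is always 0. The next one, lambda_2 = 0.5858, measures how hard the graph is to disconnect: larger values mean better connectivity.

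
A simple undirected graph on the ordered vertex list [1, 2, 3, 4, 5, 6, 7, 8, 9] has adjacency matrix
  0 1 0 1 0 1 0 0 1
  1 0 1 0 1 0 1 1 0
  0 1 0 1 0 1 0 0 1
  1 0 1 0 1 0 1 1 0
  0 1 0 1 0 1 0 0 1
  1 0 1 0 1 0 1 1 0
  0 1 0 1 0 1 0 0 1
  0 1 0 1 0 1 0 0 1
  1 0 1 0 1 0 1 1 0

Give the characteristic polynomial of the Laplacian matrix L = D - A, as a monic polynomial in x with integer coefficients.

x^9 - 40x^8 + 690x^7 - 6720x^6 + 40485x^5 - 154704x^4 + 366560x^3 - 492800x^2 + 288000x

Each diagonal entry of L is the vertex degree and each off-diagonal entry is -1 where an edge is present, 0 otherwise; in the order [1, 2, 3, 4, 5, 6, 7, 8, 9] the diagonal is [4, 5, 4, 5, 4, 5, 4, 4, 5]. L has integer entries, so p(x) = det(xI - L) has integer coefficients. Expanding the determinant yields x^9 - 40x^8 + 690x^7 - 6720x^6 + 40485x^5 - 154704x^4 + 366560x^3 - 492800x^2 + 288000x. Since p(0) = det(-L) = 0, x divides p(x). The eigenvalues sum to 40, which equals trace(L) = 2|E|. The largest eigenvalue, 9, is at most the vertex count 9.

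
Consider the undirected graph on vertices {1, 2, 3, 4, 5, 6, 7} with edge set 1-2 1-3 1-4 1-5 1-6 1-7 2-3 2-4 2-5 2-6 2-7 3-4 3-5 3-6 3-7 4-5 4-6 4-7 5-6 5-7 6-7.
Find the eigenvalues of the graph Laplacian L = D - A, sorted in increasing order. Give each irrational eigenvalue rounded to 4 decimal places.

[0, 7, 7, 7, 7, 7, 7]

With the vertex order [1, 2, 3, 4, 5, 6, 7], the degrees are [6, 6, 6, 6, 6, 6, 6], giving D = diag(6, 6, 6, 6, 6, 6, 6) and L = D - A. Diagonalising L (or applying a numerical eigensolver to the 7x7 matrix) gives the spectrum above. The single zero eigenvalue shows the graph is connected. By the matrix-tree theorem the graph has (1/7) * product of the nonzero eigenvalues = 16807 spanning trees.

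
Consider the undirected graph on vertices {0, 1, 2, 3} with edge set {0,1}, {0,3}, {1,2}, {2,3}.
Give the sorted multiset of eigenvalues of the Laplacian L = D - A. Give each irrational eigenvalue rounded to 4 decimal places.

Each diagonal entry of L is the vertex degree and each off-diagonal entry is -1 where an edge is present, 0 otherwise; in the order [0, 1, 2, 3] the diagonal is [2, 2, 2, 2]. Since every row of L sums to 0, the all-ones vector is in the kernel and 0 is an eigenvalue. The eigenvalues sum to 8, which equals trace(L) = 2|E|.

[0, 2, 2, 4]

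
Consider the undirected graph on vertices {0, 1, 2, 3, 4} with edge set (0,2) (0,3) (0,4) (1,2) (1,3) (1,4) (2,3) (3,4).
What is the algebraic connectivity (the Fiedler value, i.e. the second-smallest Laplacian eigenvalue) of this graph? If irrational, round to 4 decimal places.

3

Each diagonal entry of L is the vertex degree and each off-diagonal entry is -1 where an edge is present, 0 otherwise; in the order [0, 1, 2, 3, 4] the diagonal is [3, 3, 3, 4, 3]. The sorted Laplacian eigenvalues are [0, 3, 3, 5, 5]; the algebraic connectivity is the second entry, 3. The largest eigenvalue, 5, is at most the vertex count 5. There is one zero in the spectrum, matching the 1 component.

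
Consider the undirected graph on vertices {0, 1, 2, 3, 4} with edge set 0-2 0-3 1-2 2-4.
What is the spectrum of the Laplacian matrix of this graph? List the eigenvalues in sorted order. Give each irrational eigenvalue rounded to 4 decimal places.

Reading degrees in the order [0, 1, 2, 3, 4] gives [2, 1, 3, 1, 1]; set D = diag(2, 1, 3, 1, 1) and form L = D - A. Since every row of L sums to 0, the all-ones vector is in the kernel and 0 is an eigenvalue. The single zero eigenvalue shows the graph is connected. The eigenvalues sum to 8, which equals trace(L) = 2|E|.

[0, 0.5188, 1, 2.3111, 4.1701]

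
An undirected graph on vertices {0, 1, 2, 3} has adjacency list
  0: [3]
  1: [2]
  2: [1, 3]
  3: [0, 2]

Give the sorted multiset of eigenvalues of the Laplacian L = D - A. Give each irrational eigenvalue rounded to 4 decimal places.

[0, 0.5858, 2, 3.4142]

With the vertex order [0, 1, 2, 3], the degrees are [1, 1, 2, 2], giving D = diag(1, 1, 2, 2) and L = D - A. Diagonalising L (or applying a numerical eigensolver to the 4x4 matrix) gives the spectrum above. The single zero eigenvalue shows the graph is connected. The largest eigenvalue, 3.4142, is at most the vertex count 4. The eigenvalues sum to 6, which equals trace(L) = 2|E|.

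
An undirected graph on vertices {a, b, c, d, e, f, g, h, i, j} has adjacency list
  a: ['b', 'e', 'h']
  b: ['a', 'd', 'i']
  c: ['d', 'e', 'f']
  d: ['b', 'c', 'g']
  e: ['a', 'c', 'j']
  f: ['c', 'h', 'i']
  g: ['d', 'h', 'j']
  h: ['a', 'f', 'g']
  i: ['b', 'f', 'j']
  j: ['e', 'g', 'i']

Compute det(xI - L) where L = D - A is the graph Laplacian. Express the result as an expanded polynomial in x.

With the vertex order [a, b, c, d, e, f, g, h, i, j], the degrees are [3, 3, 3, 3, 3, 3, 3, 3, 3, 3], giving D = diag(3, 3, 3, 3, 3, 3, 3, 3, 3, 3) and L = D - A. The eigenvalues of L are [0, 2, 2, 2, 2, 2, 5, 5, 5, 5]; the characteristic polynomial is the product of (x - lambda_i), which multiplies out to x^10 - 30x^9 + 390x^8 - 2880x^7 + 13305x^6 - 39882x^5 + 77640x^4 - 94800x^3 + 66000x^2 - 20000x. The coefficient of x^9 equals -trace(L) = -30, matching the sum of degrees.

x^10 - 30x^9 + 390x^8 - 2880x^7 + 13305x^6 - 39882x^5 + 77640x^4 - 94800x^3 + 66000x^2 - 20000x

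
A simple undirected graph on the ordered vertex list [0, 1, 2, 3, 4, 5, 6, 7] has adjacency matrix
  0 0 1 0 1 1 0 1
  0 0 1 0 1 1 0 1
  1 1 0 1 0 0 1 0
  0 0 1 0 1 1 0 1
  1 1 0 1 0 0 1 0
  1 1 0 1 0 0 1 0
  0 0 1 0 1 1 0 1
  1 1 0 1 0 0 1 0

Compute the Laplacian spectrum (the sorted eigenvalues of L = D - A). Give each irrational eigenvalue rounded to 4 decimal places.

With the vertex order [0, 1, 2, 3, 4, 5, 6, 7], the degrees are [4, 4, 4, 4, 4, 4, 4, 4], giving D = diag(4, 4, 4, 4, 4, 4, 4, 4) and L = D - A. L is symmetric positive semidefinite, so every eigenvalue is real and nonnegative. By the matrix-tree theorem the graph has (1/8) * product of the nonzero eigenvalues = 4096 spanning trees.

[0, 4, 4, 4, 4, 4, 4, 8]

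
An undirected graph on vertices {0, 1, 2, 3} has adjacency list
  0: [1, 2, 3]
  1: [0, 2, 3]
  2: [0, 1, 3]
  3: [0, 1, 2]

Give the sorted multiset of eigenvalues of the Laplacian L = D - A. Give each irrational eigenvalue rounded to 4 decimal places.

[0, 4, 4, 4]

With the vertex order [0, 1, 2, 3], the degrees are [3, 3, 3, 3], giving D = diag(3, 3, 3, 3) and L = D - A. L is symmetric positive semidefinite, so every eigenvalue is real and nonnegative. There is one zero in the spectrum, matching the 1 component. By the matrix-tree theorem the graph has (1/4) * product of the nonzero eigenvalues = 16 spanning trees.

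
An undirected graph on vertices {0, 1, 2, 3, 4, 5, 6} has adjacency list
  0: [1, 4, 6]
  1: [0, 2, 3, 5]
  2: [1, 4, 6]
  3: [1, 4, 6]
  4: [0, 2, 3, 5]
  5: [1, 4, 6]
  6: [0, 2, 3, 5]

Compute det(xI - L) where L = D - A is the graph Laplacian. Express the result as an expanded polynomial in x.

x^7 - 24x^6 + 234x^5 - 1192x^4 + 3357x^3 - 4968x^2 + 3024x

Each diagonal entry of L is the vertex degree and each off-diagonal entry is -1 where an edge is present, 0 otherwise; in the order [0, 1, 2, 3, 4, 5, 6] the diagonal is [3, 4, 3, 3, 4, 3, 4]. Computing det(xI - L) by cofactor expansion (or equivalently via sum-over-permutations) gives x^7 - 24x^6 + 234x^5 - 1192x^4 + 3357x^3 - 4968x^2 + 3024x. The constant term is 0 because L is singular (the all-ones vector lies in its kernel). The eigenvalues sum to 24, which equals trace(L) = 2|E|. There is one zero in the spectrum, matching the 1 component.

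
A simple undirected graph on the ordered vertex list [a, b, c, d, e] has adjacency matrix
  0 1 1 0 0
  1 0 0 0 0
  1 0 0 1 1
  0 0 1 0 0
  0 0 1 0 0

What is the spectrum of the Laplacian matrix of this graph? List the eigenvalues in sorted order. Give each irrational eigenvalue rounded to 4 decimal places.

With the vertex order [a, b, c, d, e], the degrees are [2, 1, 3, 1, 1], giving D = diag(2, 1, 3, 1, 1) and L = D - A. Diagonalising L (or applying a numerical eigensolver to the 5x5 matrix) gives the spectrum above. The eigenvalues sum to 8, which equals trace(L) = 2|E|.

[0, 0.5188, 1, 2.3111, 4.1701]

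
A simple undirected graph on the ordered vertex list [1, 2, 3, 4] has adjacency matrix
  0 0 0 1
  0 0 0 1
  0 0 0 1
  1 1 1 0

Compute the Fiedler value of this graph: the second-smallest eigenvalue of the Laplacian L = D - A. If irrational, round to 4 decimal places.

1

Each diagonal entry of L is the vertex degree and each off-diagonal entry is -1 where an edge is present, 0 otherwise; in the order [1, 2, 3, 4] the diagonal is [1, 1, 1, 3]. The smallest Laplacian eigenvalue is always 0. The next one, lambda_2 = 1, measures how hard the graph is to disconnect: larger values mean better connectivity. There is one zero in the spectrum, matching the 1 component. By the matrix-tree theorem the graph has (1/4) * product of the nonzero eigenvalues = 1 spanning tree.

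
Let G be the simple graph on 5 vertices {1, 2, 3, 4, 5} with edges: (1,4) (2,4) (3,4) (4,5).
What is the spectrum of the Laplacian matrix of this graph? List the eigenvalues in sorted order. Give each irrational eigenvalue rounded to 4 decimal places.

Each diagonal entry of L is the vertex degree and each off-diagonal entry is -1 where an edge is present, 0 otherwise; in the order [1, 2, 3, 4, 5] the diagonal is [1, 1, 1, 4, 1]. L is symmetric positive semidefinite, so every eigenvalue is real and nonnegative. There is one zero in the spectrum, matching the 1 component.

[0, 1, 1, 1, 5]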